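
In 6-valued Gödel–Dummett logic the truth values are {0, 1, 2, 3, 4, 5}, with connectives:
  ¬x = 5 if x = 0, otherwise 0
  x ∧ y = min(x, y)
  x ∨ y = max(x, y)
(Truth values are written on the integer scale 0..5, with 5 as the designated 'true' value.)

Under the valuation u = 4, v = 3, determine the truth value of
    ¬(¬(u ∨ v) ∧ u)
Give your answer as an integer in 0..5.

5

u ∨ v = 4 ∨ 3 = 4
¬(u ∨ v) = ¬4 = 0
¬(u ∨ v) ∧ u = 0 ∧ 4 = 0
¬(¬(u ∨ v) ∧ u) = ¬0 = 5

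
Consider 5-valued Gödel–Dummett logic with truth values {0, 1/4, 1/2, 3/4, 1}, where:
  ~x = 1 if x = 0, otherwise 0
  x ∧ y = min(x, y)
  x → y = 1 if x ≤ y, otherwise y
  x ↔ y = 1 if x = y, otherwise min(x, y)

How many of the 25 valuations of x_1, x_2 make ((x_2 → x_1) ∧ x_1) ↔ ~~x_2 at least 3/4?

9

value 1: 5 assignments (counts)
value 3/4: 4 assignments (counts)
value 1/2: 4 assignments
value 1/4: 4 assignments
value 0: 8 assignments
So 9 of the 25 assignments meet the threshold.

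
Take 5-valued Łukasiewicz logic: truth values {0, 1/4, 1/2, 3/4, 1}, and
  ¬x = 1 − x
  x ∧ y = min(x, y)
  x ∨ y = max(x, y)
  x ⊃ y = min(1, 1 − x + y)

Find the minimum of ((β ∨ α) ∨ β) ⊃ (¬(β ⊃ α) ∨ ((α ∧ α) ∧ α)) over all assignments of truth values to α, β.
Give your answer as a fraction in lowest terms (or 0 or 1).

Take α = 1/2, β = 1:
β ∨ α = 1 ∨ 1/2 = 1
(β ∨ α) ∨ β = 1 ∨ 1 = 1
β ⊃ α = 1 ⊃ 1/2 = 1/2
¬(β ⊃ α) = ¬1/2 = 1/2
α ∧ α = 1/2 ∧ 1/2 = 1/2
(α ∧ α) ∧ α = 1/2 ∧ 1/2 = 1/2
¬(β ⊃ α) ∨ ((α ∧ α) ∧ α) = 1/2 ∨ 1/2 = 1/2
((β ∨ α) ∨ β) ⊃ (¬(β ⊃ α) ∨ ((α ∧ α) ∧ α)) = 1 ⊃ 1/2 = 1/2
No assignment yields a value below 1/2, so this is the minimum.

1/2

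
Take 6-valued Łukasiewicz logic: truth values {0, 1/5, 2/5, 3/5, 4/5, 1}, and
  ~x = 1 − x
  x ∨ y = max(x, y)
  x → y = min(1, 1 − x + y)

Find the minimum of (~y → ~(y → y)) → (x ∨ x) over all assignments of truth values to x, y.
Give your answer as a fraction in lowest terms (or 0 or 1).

Take x = 0, y = 1:
~y = ~1 = 0
y → y = 1 → 1 = 1
~(y → y) = ~1 = 0
~y → ~(y → y) = 0 → 0 = 1
x ∨ x = 0 ∨ 0 = 0
(~y → ~(y → y)) → (x ∨ x) = 1 → 0 = 0
No assignment yields a value below 0, so this is the minimum.

0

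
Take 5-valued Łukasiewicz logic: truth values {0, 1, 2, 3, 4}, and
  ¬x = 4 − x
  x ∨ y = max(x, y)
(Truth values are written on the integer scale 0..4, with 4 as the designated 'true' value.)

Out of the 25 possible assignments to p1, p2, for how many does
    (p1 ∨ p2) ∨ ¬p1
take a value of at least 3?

value 4: 13 assignments (counts)
value 3: 9 assignments (counts)
value 2: 3 assignments
So 22 of the 25 assignments meet the threshold.

22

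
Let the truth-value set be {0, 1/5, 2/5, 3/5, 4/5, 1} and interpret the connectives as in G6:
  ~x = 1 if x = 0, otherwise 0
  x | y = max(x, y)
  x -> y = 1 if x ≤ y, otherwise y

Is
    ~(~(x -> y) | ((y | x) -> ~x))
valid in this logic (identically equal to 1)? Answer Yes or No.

Counterexample: take x = 0, y = 0.
x -> y = 0 -> 0 = 1
~(x -> y) = ~1 = 0
y | x = 0 | 0 = 0
~x = ~0 = 1
(y | x) -> ~x = 0 -> 1 = 1
~(x -> y) | ((y | x) -> ~x) = 0 | 1 = 1
~(~(x -> y) | ((y | x) -> ~x)) = ~1 = 0
This gives 0 ≠ 1.

No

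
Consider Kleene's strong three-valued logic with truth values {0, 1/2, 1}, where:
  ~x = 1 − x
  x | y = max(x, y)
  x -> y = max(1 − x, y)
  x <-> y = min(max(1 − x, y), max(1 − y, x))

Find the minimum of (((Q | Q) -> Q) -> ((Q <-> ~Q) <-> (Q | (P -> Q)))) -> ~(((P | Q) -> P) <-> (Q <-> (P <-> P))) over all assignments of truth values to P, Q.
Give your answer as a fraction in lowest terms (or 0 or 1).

Take P = 0, Q = 1/2:
Q | Q = 1/2 | 1/2 = 1/2
(Q | Q) -> Q = 1/2 -> 1/2 = 1/2
~Q = ~1/2 = 1/2
Q <-> ~Q = 1/2 <-> 1/2 = 1/2
P -> Q = 0 -> 1/2 = 1
Q | (P -> Q) = 1/2 | 1 = 1
(Q <-> ~Q) <-> (Q | (P -> Q)) = 1/2 <-> 1 = 1/2
((Q | Q) -> Q) -> ((Q <-> ~Q) <-> (Q | (P -> Q))) = 1/2 -> 1/2 = 1/2
P | Q = 0 | 1/2 = 1/2
(P | Q) -> P = 1/2 -> 0 = 1/2
P <-> P = 0 <-> 0 = 1
Q <-> (P <-> P) = 1/2 <-> 1 = 1/2
((P | Q) -> P) <-> (Q <-> (P <-> P)) = 1/2 <-> 1/2 = 1/2
~(((P | Q) -> P) <-> (Q <-> (P <-> P))) = ~1/2 = 1/2
(((Q | Q) -> Q) -> ((Q <-> ~Q) <-> (Q | (P -> Q)))) -> ~(((P | Q) -> P) <-> (Q <-> (P <-> P))) = 1/2 -> 1/2 = 1/2
No assignment yields a value below 1/2, so this is the minimum.

1/2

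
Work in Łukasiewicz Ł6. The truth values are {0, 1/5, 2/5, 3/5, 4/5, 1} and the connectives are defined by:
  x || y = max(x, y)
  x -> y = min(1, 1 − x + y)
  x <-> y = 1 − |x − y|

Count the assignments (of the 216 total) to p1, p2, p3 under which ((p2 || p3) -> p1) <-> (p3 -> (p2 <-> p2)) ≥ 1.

91

value 1: 91 assignments (counts)
value 4/5: 35 assignments
value 3/5: 32 assignments
value 2/5: 27 assignments
value 1/5: 20 assignments
value 0: 11 assignments
So 91 of the 216 assignments meet the threshold.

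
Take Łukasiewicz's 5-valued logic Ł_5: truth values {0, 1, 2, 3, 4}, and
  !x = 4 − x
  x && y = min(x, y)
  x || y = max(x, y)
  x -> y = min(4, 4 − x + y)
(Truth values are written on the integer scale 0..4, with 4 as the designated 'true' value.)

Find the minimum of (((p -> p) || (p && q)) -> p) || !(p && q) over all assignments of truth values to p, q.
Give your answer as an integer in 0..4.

Take p = 2, q = 2:
p -> p = 2 -> 2 = 4
p && q = 2 && 2 = 2
(p -> p) || (p && q) = 4 || 2 = 4
((p -> p) || (p && q)) -> p = 4 -> 2 = 2
p && q = 2 && 2 = 2
!(p && q) = !2 = 2
(((p -> p) || (p && q)) -> p) || !(p && q) = 2 || 2 = 2
No assignment yields a value below 2, so this is the minimum.

2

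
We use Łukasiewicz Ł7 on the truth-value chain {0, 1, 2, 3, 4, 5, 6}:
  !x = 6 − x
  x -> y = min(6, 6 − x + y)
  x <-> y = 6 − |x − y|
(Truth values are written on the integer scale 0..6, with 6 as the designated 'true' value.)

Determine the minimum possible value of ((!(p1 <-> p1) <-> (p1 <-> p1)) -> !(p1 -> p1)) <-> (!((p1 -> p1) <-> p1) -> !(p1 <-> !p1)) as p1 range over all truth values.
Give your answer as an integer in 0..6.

Take p1 = 3:
p1 <-> p1 = 3 <-> 3 = 6
!(p1 <-> p1) = !6 = 0
p1 <-> p1 = 3 <-> 3 = 6
!(p1 <-> p1) <-> (p1 <-> p1) = 0 <-> 6 = 0
p1 -> p1 = 3 -> 3 = 6
!(p1 -> p1) = !6 = 0
(!(p1 <-> p1) <-> (p1 <-> p1)) -> !(p1 -> p1) = 0 -> 0 = 6
p1 -> p1 = 3 -> 3 = 6
(p1 -> p1) <-> p1 = 6 <-> 3 = 3
!((p1 -> p1) <-> p1) = !3 = 3
!p1 = !3 = 3
p1 <-> !p1 = 3 <-> 3 = 6
!(p1 <-> !p1) = !6 = 0
!((p1 -> p1) <-> p1) -> !(p1 <-> !p1) = 3 -> 0 = 3
((!(p1 <-> p1) <-> (p1 <-> p1)) -> !(p1 -> p1)) <-> (!((p1 -> p1) <-> p1) -> !(p1 <-> !p1)) = 6 <-> 3 = 3
No assignment yields a value below 3, so this is the minimum.

3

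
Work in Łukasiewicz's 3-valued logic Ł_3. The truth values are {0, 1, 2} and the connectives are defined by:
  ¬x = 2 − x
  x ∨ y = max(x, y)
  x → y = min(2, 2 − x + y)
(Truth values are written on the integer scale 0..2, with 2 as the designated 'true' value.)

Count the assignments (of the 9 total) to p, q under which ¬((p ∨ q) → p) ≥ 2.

p = 0, q = 0 ↦ 0  <
p = 0, q = 1 ↦ 1  <
p = 0, q = 2 ↦ 2  ≥
p = 1, q = 0 ↦ 0  <
p = 1, q = 1 ↦ 0  <
p = 1, q = 2 ↦ 1  <
p = 2, q = 0 ↦ 0  <
p = 2, q = 1 ↦ 0  <
p = 2, q = 2 ↦ 0  <
So 1 of the 9 assignments meets the threshold.

1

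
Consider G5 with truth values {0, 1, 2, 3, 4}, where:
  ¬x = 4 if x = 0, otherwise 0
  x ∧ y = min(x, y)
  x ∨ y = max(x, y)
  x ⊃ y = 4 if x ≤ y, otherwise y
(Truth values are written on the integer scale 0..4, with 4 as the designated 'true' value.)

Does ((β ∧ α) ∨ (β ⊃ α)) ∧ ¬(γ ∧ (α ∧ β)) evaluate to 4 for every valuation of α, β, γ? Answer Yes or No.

No

Counterexample: take α = 0, β = 1, γ = 0.
β ∧ α = 1 ∧ 0 = 0
β ⊃ α = 1 ⊃ 0 = 0
(β ∧ α) ∨ (β ⊃ α) = 0 ∨ 0 = 0
α ∧ β = 0 ∧ 1 = 0
γ ∧ (α ∧ β) = 0 ∧ 0 = 0
¬(γ ∧ (α ∧ β)) = ¬0 = 4
((β ∧ α) ∨ (β ⊃ α)) ∧ ¬(γ ∧ (α ∧ β)) = 0 ∧ 4 = 0
This gives 0 ≠ 4.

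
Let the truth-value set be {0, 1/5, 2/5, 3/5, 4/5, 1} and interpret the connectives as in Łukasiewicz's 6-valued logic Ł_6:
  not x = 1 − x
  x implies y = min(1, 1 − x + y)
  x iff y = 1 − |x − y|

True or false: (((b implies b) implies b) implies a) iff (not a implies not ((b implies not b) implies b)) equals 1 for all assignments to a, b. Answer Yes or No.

No

Counterexample: take a = 0, b = 3/5.
b implies b = 3/5 implies 3/5 = 1
(b implies b) implies b = 1 implies 3/5 = 3/5
((b implies b) implies b) implies a = 3/5 implies 0 = 2/5
not a = not 0 = 1
not b = not 3/5 = 2/5
b implies not b = 3/5 implies 2/5 = 4/5
(b implies not b) implies b = 4/5 implies 3/5 = 4/5
not ((b implies not b) implies b) = not 4/5 = 1/5
not a implies not ((b implies not b) implies b) = 1 implies 1/5 = 1/5
(((b implies b) implies b) implies a) iff (not a implies not ((b implies not b) implies b)) = 2/5 iff 1/5 = 4/5
This gives 4/5 ≠ 1.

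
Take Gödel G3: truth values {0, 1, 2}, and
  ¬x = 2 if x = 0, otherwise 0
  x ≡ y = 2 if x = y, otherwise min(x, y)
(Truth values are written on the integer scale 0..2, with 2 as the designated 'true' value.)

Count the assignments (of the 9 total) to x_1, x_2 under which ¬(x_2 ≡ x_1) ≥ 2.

4

x_1 = 0, x_2 = 0 ↦ 0  <
x_1 = 0, x_2 = 1 ↦ 2  ≥
x_1 = 0, x_2 = 2 ↦ 2  ≥
x_1 = 1, x_2 = 0 ↦ 2  ≥
x_1 = 1, x_2 = 1 ↦ 0  <
x_1 = 1, x_2 = 2 ↦ 0  <
x_1 = 2, x_2 = 0 ↦ 2  ≥
x_1 = 2, x_2 = 1 ↦ 0  <
x_1 = 2, x_2 = 2 ↦ 0  <
So 4 of the 9 assignments meet the threshold.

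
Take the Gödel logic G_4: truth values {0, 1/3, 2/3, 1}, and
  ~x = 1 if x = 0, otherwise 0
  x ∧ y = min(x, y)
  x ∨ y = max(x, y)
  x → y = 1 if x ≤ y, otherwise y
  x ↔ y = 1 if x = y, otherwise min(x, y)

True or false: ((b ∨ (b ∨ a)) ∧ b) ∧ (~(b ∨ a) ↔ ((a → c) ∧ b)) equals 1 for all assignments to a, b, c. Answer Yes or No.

Counterexample: take a = 0, b = 0, c = 0.
b ∨ a = 0 ∨ 0 = 0
b ∨ (b ∨ a) = 0 ∨ 0 = 0
(b ∨ (b ∨ a)) ∧ b = 0 ∧ 0 = 0
b ∨ a = 0 ∨ 0 = 0
~(b ∨ a) = ~0 = 1
a → c = 0 → 0 = 1
(a → c) ∧ b = 1 ∧ 0 = 0
~(b ∨ a) ↔ ((a → c) ∧ b) = 1 ↔ 0 = 0
((b ∨ (b ∨ a)) ∧ b) ∧ (~(b ∨ a) ↔ ((a → c) ∧ b)) = 0 ∧ 0 = 0
This gives 0 ≠ 1.

No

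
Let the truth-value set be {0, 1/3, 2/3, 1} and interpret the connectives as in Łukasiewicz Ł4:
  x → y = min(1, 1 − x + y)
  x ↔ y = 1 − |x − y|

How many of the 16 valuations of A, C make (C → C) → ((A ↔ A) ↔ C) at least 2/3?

A = 0, C = 0 ↦ 0  <
A = 0, C = 1/3 ↦ 1/3  <
A = 0, C = 2/3 ↦ 2/3  ≥
A = 0, C = 1 ↦ 1  ≥
A = 1/3, C = 0 ↦ 0  <
A = 1/3, C = 1/3 ↦ 1/3  <
A = 1/3, C = 2/3 ↦ 2/3  ≥
A = 1/3, C = 1 ↦ 1  ≥
A = 2/3, C = 0 ↦ 0  <
A = 2/3, C = 1/3 ↦ 1/3  <
A = 2/3, C = 2/3 ↦ 2/3  ≥
A = 2/3, C = 1 ↦ 1  ≥
A = 1, C = 0 ↦ 0  <
A = 1, C = 1/3 ↦ 1/3  <
A = 1, C = 2/3 ↦ 2/3  ≥
A = 1, C = 1 ↦ 1  ≥
So 8 of the 16 assignments meet the threshold.

8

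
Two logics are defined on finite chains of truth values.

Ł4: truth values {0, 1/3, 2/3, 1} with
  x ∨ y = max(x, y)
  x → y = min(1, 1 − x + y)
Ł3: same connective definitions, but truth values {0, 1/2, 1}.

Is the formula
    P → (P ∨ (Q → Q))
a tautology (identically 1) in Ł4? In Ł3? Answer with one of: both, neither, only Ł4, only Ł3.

In Ł4: every assignment gives 1 — tautology.
In Ł3: every assignment gives 1 — tautology.

both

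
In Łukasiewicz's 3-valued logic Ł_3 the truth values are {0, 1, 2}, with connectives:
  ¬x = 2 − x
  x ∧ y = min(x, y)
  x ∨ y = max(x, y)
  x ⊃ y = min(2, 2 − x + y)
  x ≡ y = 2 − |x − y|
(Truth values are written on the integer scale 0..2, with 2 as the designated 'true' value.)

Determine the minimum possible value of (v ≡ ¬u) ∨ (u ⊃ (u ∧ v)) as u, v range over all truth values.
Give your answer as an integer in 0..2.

Take u = 1, v = 0:
¬u = ¬1 = 1
v ≡ ¬u = 0 ≡ 1 = 1
u ∧ v = 1 ∧ 0 = 0
u ⊃ (u ∧ v) = 1 ⊃ 0 = 1
(v ≡ ¬u) ∨ (u ⊃ (u ∧ v)) = 1 ∨ 1 = 1
No assignment yields a value below 1, so this is the minimum.

1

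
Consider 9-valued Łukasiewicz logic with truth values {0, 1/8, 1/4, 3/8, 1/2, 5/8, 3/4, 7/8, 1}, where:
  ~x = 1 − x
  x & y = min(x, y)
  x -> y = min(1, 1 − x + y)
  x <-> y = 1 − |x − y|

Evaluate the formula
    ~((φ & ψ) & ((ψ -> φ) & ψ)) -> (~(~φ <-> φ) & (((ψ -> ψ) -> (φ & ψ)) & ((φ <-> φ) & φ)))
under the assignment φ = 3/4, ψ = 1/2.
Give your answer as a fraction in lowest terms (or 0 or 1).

φ & ψ = 3/4 & 1/2 = 1/2
ψ -> φ = 1/2 -> 3/4 = 1
(ψ -> φ) & ψ = 1 & 1/2 = 1/2
(φ & ψ) & ((ψ -> φ) & ψ) = 1/2 & 1/2 = 1/2
~((φ & ψ) & ((ψ -> φ) & ψ)) = ~1/2 = 1/2
~φ = ~3/4 = 1/4
~φ <-> φ = 1/4 <-> 3/4 = 1/2
~(~φ <-> φ) = ~1/2 = 1/2
ψ -> ψ = 1/2 -> 1/2 = 1
φ & ψ = 3/4 & 1/2 = 1/2
(ψ -> ψ) -> (φ & ψ) = 1 -> 1/2 = 1/2
φ <-> φ = 3/4 <-> 3/4 = 1
(φ <-> φ) & φ = 1 & 3/4 = 3/4
((ψ -> ψ) -> (φ & ψ)) & ((φ <-> φ) & φ) = 1/2 & 3/4 = 1/2
~(~φ <-> φ) & (((ψ -> ψ) -> (φ & ψ)) & ((φ <-> φ) & φ)) = 1/2 & 1/2 = 1/2
~((φ & ψ) & ((ψ -> φ) & ψ)) -> (~(~φ <-> φ) & (((ψ -> ψ) -> (φ & ψ)) & ((φ <-> φ) & φ))) = 1/2 -> 1/2 = 1

1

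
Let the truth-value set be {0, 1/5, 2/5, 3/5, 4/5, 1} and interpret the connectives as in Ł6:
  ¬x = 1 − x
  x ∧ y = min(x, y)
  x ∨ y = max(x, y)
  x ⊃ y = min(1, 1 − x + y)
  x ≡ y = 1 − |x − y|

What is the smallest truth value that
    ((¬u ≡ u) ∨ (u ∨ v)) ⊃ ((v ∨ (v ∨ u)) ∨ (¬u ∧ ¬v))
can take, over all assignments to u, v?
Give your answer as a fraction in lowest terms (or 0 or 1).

Take u = 2/5, v = 0:
¬u = ¬2/5 = 3/5
¬u ≡ u = 3/5 ≡ 2/5 = 4/5
u ∨ v = 2/5 ∨ 0 = 2/5
(¬u ≡ u) ∨ (u ∨ v) = 4/5 ∨ 2/5 = 4/5
v ∨ u = 0 ∨ 2/5 = 2/5
v ∨ (v ∨ u) = 0 ∨ 2/5 = 2/5
¬u = ¬2/5 = 3/5
¬v = ¬0 = 1
¬u ∧ ¬v = 3/5 ∧ 1 = 3/5
(v ∨ (v ∨ u)) ∨ (¬u ∧ ¬v) = 2/5 ∨ 3/5 = 3/5
((¬u ≡ u) ∨ (u ∨ v)) ⊃ ((v ∨ (v ∨ u)) ∨ (¬u ∧ ¬v)) = 4/5 ⊃ 3/5 = 4/5
No assignment yields a value below 4/5, so this is the minimum.

4/5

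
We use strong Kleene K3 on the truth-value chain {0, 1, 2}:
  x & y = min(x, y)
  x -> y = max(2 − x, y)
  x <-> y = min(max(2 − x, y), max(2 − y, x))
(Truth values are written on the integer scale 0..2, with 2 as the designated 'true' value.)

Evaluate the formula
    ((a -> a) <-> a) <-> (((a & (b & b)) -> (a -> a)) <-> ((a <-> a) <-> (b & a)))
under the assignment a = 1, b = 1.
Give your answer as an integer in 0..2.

a -> a = 1 -> 1 = 1
(a -> a) <-> a = 1 <-> 1 = 1
b & b = 1 & 1 = 1
a & (b & b) = 1 & 1 = 1
a -> a = 1 -> 1 = 1
(a & (b & b)) -> (a -> a) = 1 -> 1 = 1
a <-> a = 1 <-> 1 = 1
b & a = 1 & 1 = 1
(a <-> a) <-> (b & a) = 1 <-> 1 = 1
((a & (b & b)) -> (a -> a)) <-> ((a <-> a) <-> (b & a)) = 1 <-> 1 = 1
((a -> a) <-> a) <-> (((a & (b & b)) -> (a -> a)) <-> ((a <-> a) <-> (b & a))) = 1 <-> 1 = 1

1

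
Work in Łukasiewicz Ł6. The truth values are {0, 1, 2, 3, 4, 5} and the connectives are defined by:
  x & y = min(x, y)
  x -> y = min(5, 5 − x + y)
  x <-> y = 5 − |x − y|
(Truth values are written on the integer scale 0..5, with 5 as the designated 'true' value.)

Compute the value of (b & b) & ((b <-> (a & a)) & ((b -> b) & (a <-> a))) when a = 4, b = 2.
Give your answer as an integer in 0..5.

b & b = 2 & 2 = 2
a & a = 4 & 4 = 4
b <-> (a & a) = 2 <-> 4 = 3
b -> b = 2 -> 2 = 5
a <-> a = 4 <-> 4 = 5
(b -> b) & (a <-> a) = 5 & 5 = 5
(b <-> (a & a)) & ((b -> b) & (a <-> a)) = 3 & 5 = 3
(b & b) & ((b <-> (a & a)) & ((b -> b) & (a <-> a))) = 2 & 3 = 2

2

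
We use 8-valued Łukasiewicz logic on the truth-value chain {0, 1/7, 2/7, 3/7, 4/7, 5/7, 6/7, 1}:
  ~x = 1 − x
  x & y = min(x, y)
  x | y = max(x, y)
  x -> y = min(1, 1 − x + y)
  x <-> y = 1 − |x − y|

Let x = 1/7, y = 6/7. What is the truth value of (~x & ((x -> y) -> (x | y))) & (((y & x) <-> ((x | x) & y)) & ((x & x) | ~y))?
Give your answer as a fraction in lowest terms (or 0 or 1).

~x = ~1/7 = 6/7
x -> y = 1/7 -> 6/7 = 1
x | y = 1/7 | 6/7 = 6/7
(x -> y) -> (x | y) = 1 -> 6/7 = 6/7
~x & ((x -> y) -> (x | y)) = 6/7 & 6/7 = 6/7
y & x = 6/7 & 1/7 = 1/7
x | x = 1/7 | 1/7 = 1/7
(x | x) & y = 1/7 & 6/7 = 1/7
(y & x) <-> ((x | x) & y) = 1/7 <-> 1/7 = 1
x & x = 1/7 & 1/7 = 1/7
~y = ~6/7 = 1/7
(x & x) | ~y = 1/7 | 1/7 = 1/7
((y & x) <-> ((x | x) & y)) & ((x & x) | ~y) = 1 & 1/7 = 1/7
(~x & ((x -> y) -> (x | y))) & (((y & x) <-> ((x | x) & y)) & ((x & x) | ~y)) = 6/7 & 1/7 = 1/7

1/7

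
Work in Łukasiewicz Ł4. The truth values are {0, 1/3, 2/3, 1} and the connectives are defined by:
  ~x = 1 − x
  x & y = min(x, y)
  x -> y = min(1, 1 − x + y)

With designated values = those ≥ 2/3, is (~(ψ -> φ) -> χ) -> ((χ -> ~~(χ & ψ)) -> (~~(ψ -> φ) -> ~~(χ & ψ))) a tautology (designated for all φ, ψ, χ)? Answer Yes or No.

Counterexample: take φ = 0, ψ = 0, χ = 0.
ψ -> φ = 0 -> 0 = 1
~(ψ -> φ) = ~1 = 0
~(ψ -> φ) -> χ = 0 -> 0 = 1
χ & ψ = 0 & 0 = 0
~(χ & ψ) = ~0 = 1
~~(χ & ψ) = ~1 = 0
χ -> ~~(χ & ψ) = 0 -> 0 = 1
ψ -> φ = 0 -> 0 = 1
~(ψ -> φ) = ~1 = 0
~~(ψ -> φ) = ~0 = 1
χ & ψ = 0 & 0 = 0
~(χ & ψ) = ~0 = 1
~~(χ & ψ) = ~1 = 0
~~(ψ -> φ) -> ~~(χ & ψ) = 1 -> 0 = 0
(χ -> ~~(χ & ψ)) -> (~~(ψ -> φ) -> ~~(χ & ψ)) = 1 -> 0 = 0
(~(ψ -> φ) -> χ) -> ((χ -> ~~(χ & ψ)) -> (~~(ψ -> φ) -> ~~(χ & ψ))) = 1 -> 0 = 0
This gives 0, which is below 2/3.

No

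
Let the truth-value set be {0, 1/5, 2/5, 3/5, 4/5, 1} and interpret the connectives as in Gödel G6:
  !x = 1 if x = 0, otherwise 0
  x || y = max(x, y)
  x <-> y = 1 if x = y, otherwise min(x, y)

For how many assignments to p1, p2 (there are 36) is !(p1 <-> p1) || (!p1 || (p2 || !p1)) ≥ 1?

value 1: 11 assignments (counts)
value 4/5: 5 assignments
value 3/5: 5 assignments
value 2/5: 5 assignments
value 1/5: 5 assignments
value 0: 5 assignments
So 11 of the 36 assignments meet the threshold.

11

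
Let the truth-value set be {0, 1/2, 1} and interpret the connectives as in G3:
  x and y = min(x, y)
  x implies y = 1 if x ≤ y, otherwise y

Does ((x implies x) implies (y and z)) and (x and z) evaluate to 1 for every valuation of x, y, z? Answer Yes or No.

No

Counterexample: take x = 0, y = 0, z = 0.
x implies x = 0 implies 0 = 1
y and z = 0 and 0 = 0
(x implies x) implies (y and z) = 1 implies 0 = 0
x and z = 0 and 0 = 0
((x implies x) implies (y and z)) and (x and z) = 0 and 0 = 0
This gives 0 ≠ 1.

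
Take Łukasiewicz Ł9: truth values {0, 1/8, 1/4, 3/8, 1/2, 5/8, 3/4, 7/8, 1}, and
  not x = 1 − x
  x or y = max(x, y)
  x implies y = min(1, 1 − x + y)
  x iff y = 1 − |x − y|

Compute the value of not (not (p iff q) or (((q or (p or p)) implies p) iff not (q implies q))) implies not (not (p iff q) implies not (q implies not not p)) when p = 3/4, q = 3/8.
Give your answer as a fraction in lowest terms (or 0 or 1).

p iff q = 3/4 iff 3/8 = 5/8
not (p iff q) = not 5/8 = 3/8
p or p = 3/4 or 3/4 = 3/4
q or (p or p) = 3/8 or 3/4 = 3/4
(q or (p or p)) implies p = 3/4 implies 3/4 = 1
q implies q = 3/8 implies 3/8 = 1
not (q implies q) = not 1 = 0
((q or (p or p)) implies p) iff not (q implies q) = 1 iff 0 = 0
not (p iff q) or (((q or (p or p)) implies p) iff not (q implies q)) = 3/8 or 0 = 3/8
not (not (p iff q) or (((q or (p or p)) implies p) iff not (q implies q))) = not 3/8 = 5/8
p iff q = 3/4 iff 3/8 = 5/8
not (p iff q) = not 5/8 = 3/8
not p = not 3/4 = 1/4
not not p = not 1/4 = 3/4
q implies not not p = 3/8 implies 3/4 = 1
not (q implies not not p) = not 1 = 0
not (p iff q) implies not (q implies not not p) = 3/8 implies 0 = 5/8
not (not (p iff q) implies not (q implies not not p)) = not 5/8 = 3/8
not (not (p iff q) or (((q or (p or p)) implies p) iff not (q implies q))) implies not (not (p iff q) implies not (q implies not not p)) = 5/8 implies 3/8 = 3/4

3/4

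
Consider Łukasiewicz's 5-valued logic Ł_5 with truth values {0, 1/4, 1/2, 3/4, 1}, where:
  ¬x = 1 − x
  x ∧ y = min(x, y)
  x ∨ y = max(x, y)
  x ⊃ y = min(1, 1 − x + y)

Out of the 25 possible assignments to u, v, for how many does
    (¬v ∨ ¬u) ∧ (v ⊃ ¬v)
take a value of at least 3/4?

12

value 1: 7 assignments (counts)
value 3/4: 5 assignments (counts)
value 1/2: 6 assignments
value 1/4: 2 assignments
value 0: 5 assignments
So 12 of the 25 assignments meet the threshold.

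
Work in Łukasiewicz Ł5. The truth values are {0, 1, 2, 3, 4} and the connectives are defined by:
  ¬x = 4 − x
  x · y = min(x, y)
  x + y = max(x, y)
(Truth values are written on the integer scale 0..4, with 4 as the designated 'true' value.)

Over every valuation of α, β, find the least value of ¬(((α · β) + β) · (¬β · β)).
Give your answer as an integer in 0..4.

Take α = 0, β = 2:
α · β = 0 · 2 = 0
(α · β) + β = 0 + 2 = 2
¬β = ¬2 = 2
¬β · β = 2 · 2 = 2
((α · β) + β) · (¬β · β) = 2 · 2 = 2
¬(((α · β) + β) · (¬β · β)) = ¬2 = 2
No assignment yields a value below 2, so this is the minimum.

2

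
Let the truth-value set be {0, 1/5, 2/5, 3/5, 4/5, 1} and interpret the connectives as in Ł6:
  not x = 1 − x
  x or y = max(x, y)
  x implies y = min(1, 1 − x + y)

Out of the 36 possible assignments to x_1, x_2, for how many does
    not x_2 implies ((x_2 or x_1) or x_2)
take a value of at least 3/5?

value 1: 24 assignments (counts)
value 4/5: 5 assignments (counts)
value 3/5: 2 assignments (counts)
value 2/5: 3 assignments
value 1/5: 1 assignment
value 0: 1 assignment
So 31 of the 36 assignments meet the threshold.

31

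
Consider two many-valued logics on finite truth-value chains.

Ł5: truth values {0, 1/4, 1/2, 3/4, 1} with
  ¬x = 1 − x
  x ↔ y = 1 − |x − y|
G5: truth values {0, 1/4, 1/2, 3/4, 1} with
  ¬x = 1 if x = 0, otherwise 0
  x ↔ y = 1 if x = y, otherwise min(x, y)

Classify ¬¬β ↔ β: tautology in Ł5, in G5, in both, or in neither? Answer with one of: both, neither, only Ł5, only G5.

In Ł5: every assignment gives 1 — tautology.
In G5: at β = 1/4 the value is 1/4 — not a tautology.

only Ł5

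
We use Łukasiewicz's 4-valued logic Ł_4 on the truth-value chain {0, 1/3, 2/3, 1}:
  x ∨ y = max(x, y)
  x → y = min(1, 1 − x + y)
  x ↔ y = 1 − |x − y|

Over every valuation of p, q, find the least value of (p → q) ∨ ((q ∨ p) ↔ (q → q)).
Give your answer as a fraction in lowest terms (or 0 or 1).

Take p = 1/3, q = 0:
p → q = 1/3 → 0 = 2/3
q ∨ p = 0 ∨ 1/3 = 1/3
q → q = 0 → 0 = 1
(q ∨ p) ↔ (q → q) = 1/3 ↔ 1 = 1/3
(p → q) ∨ ((q ∨ p) ↔ (q → q)) = 2/3 ∨ 1/3 = 2/3
No assignment yields a value below 2/3, so this is the minimum.

2/3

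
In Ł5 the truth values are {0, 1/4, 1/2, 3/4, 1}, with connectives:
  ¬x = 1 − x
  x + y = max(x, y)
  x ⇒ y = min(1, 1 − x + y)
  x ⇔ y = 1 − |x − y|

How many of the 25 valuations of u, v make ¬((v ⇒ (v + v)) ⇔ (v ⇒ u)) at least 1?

value 1: 1 assignment (counts)
value 3/4: 2 assignments
value 1/2: 3 assignments
value 1/4: 4 assignments
value 0: 15 assignments
So 1 of the 25 assignments meets the threshold.

1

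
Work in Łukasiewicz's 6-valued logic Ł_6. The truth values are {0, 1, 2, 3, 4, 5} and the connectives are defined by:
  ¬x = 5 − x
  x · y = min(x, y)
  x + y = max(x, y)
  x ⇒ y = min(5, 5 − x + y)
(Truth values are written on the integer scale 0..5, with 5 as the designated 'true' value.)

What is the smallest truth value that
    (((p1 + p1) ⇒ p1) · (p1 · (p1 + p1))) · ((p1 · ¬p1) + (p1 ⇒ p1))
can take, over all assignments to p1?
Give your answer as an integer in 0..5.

0

Take p1 = 0:
p1 + p1 = 0 + 0 = 0
(p1 + p1) ⇒ p1 = 0 ⇒ 0 = 5
p1 + p1 = 0 + 0 = 0
p1 · (p1 + p1) = 0 · 0 = 0
((p1 + p1) ⇒ p1) · (p1 · (p1 + p1)) = 5 · 0 = 0
¬p1 = ¬0 = 5
p1 · ¬p1 = 0 · 5 = 0
p1 ⇒ p1 = 0 ⇒ 0 = 5
(p1 · ¬p1) + (p1 ⇒ p1) = 0 + 5 = 5
(((p1 + p1) ⇒ p1) · (p1 · (p1 + p1))) · ((p1 · ¬p1) + (p1 ⇒ p1)) = 0 · 5 = 0
No assignment yields a value below 0, so this is the minimum.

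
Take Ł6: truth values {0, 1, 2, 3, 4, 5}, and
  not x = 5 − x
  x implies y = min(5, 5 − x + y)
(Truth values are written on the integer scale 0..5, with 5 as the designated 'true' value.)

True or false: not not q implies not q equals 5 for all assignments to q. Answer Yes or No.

No

Counterexample: take q = 3.
not q = not 3 = 2
not not q = not 2 = 3
not q = not 3 = 2
not not q implies not q = 3 implies 2 = 4
This gives 4 ≠ 5.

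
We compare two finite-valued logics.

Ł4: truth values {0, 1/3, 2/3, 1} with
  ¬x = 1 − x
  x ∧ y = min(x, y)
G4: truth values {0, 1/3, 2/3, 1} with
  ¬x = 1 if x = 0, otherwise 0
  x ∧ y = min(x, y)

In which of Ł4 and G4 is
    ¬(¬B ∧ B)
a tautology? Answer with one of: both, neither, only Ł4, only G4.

only G4

In Ł4: at B = 1/3 the value is 2/3 — not a tautology.
In G4: every assignment gives 1 — tautology.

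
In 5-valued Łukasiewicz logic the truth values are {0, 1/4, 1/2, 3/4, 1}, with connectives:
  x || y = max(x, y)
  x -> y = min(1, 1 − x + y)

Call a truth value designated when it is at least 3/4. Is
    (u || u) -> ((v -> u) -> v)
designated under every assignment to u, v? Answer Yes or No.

Counterexample: take u = 1/2, v = 0.
u || u = 1/2 || 1/2 = 1/2
v -> u = 0 -> 1/2 = 1
(v -> u) -> v = 1 -> 0 = 0
(u || u) -> ((v -> u) -> v) = 1/2 -> 0 = 1/2
This gives 1/2, which is below 3/4.

No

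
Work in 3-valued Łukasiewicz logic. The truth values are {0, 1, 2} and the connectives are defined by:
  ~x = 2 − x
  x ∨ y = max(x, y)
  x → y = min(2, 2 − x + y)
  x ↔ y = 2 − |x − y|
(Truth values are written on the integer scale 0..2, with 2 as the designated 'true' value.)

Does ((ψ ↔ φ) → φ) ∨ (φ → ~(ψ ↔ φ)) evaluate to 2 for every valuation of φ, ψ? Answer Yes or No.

No

Counterexample: take φ = 1, ψ = 1.
ψ ↔ φ = 1 ↔ 1 = 2
(ψ ↔ φ) → φ = 2 → 1 = 1
ψ ↔ φ = 1 ↔ 1 = 2
~(ψ ↔ φ) = ~2 = 0
φ → ~(ψ ↔ φ) = 1 → 0 = 1
((ψ ↔ φ) → φ) ∨ (φ → ~(ψ ↔ φ)) = 1 ∨ 1 = 1
This gives 1 ≠ 2.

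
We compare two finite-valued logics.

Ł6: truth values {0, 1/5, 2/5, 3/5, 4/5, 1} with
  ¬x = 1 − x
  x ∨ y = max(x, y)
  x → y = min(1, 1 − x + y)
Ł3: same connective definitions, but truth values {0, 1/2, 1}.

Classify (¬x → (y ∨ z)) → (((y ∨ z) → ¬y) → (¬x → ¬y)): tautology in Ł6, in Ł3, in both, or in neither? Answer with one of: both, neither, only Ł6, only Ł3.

both

In Ł6: every assignment gives 1 — tautology.
In Ł3: every assignment gives 1 — tautology.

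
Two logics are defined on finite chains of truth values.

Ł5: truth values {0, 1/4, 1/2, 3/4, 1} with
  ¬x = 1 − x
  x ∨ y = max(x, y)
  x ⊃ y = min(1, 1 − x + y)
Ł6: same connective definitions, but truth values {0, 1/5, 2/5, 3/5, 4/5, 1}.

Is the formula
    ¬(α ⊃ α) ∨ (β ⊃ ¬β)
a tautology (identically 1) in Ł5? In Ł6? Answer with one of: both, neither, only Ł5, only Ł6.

In Ł5: at α = 0, β = 3/4 the value is 1/2 — not a tautology.
In Ł6: at α = 0, β = 3/5 the value is 4/5 — not a tautology.

neither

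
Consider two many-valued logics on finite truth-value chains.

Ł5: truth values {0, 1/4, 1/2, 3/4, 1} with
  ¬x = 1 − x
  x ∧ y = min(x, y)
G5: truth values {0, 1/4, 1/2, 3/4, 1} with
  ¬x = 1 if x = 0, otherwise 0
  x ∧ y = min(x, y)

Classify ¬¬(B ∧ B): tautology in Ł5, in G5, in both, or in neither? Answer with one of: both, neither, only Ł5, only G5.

neither

In Ł5: at B = 0 the value is 0 — not a tautology.
In G5: at B = 0 the value is 0 — not a tautology.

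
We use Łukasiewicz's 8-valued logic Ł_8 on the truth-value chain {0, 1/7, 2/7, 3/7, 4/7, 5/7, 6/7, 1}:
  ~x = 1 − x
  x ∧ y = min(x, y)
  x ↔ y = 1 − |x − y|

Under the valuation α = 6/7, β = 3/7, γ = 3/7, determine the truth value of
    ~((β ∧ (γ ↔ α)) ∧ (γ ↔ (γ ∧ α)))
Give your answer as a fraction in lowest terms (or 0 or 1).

γ ↔ α = 3/7 ↔ 6/7 = 4/7
β ∧ (γ ↔ α) = 3/7 ∧ 4/7 = 3/7
γ ∧ α = 3/7 ∧ 6/7 = 3/7
γ ↔ (γ ∧ α) = 3/7 ↔ 3/7 = 1
(β ∧ (γ ↔ α)) ∧ (γ ↔ (γ ∧ α)) = 3/7 ∧ 1 = 3/7
~((β ∧ (γ ↔ α)) ∧ (γ ↔ (γ ∧ α))) = ~3/7 = 4/7

4/7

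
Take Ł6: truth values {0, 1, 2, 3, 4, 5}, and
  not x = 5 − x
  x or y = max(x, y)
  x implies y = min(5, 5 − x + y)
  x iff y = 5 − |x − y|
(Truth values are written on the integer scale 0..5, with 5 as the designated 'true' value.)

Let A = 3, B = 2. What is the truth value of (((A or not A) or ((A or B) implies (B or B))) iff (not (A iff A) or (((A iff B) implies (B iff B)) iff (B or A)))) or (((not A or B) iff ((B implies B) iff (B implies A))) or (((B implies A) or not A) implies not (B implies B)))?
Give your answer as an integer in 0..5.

4

not A = not 3 = 2
A or not A = 3 or 2 = 3
A or B = 3 or 2 = 3
B or B = 2 or 2 = 2
(A or B) implies (B or B) = 3 implies 2 = 4
(A or not A) or ((A or B) implies (B or B)) = 3 or 4 = 4
A iff A = 3 iff 3 = 5
not (A iff A) = not 5 = 0
A iff B = 3 iff 2 = 4
B iff B = 2 iff 2 = 5
(A iff B) implies (B iff B) = 4 implies 5 = 5
B or A = 2 or 3 = 3
((A iff B) implies (B iff B)) iff (B or A) = 5 iff 3 = 3
not (A iff A) or (((A iff B) implies (B iff B)) iff (B or A)) = 0 or 3 = 3
((A or not A) or ((A or B) implies (B or B))) iff (not (A iff A) or (((A iff B) implies (B iff B)) iff (B or A))) = 4 iff 3 = 4
not A = not 3 = 2
not A or B = 2 or 2 = 2
B implies B = 2 implies 2 = 5
B implies A = 2 implies 3 = 5
(B implies B) iff (B implies A) = 5 iff 5 = 5
(not A or B) iff ((B implies B) iff (B implies A)) = 2 iff 5 = 2
B implies A = 2 implies 3 = 5
not A = not 3 = 2
(B implies A) or not A = 5 or 2 = 5
B implies B = 2 implies 2 = 5
not (B implies B) = not 5 = 0
((B implies A) or not A) implies not (B implies B) = 5 implies 0 = 0
((not A or B) iff ((B implies B) iff (B implies A))) or (((B implies A) or not A) implies not (B implies B)) = 2 or 0 = 2
(((A or not A) or ((A or B) implies (B or B))) iff (not (A iff A) or (((A iff B) implies (B iff B)) iff (B or A)))) or (((not A or B) iff ((B implies B) iff (B implies A))) or (((B implies A) or not A) implies not (B implies B))) = 4 or 2 = 4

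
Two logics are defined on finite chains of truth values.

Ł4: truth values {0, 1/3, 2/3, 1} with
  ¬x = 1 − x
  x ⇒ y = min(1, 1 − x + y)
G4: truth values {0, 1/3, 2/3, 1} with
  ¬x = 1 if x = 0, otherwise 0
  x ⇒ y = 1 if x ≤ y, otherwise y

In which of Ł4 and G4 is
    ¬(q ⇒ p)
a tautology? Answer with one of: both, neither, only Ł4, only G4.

In Ł4: at p = 0, q = 0 the value is 0 — not a tautology.
In G4: at p = 0, q = 0 the value is 0 — not a tautology.

neither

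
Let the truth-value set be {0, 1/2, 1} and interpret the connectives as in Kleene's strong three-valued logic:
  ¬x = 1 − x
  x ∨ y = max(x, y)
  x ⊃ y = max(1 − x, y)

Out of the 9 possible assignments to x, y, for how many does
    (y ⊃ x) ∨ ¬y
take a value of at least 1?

x = 0, y = 0 ↦ 1  ≥
x = 0, y = 1/2 ↦ 1/2  <
x = 0, y = 1 ↦ 0  <
x = 1/2, y = 0 ↦ 1  ≥
x = 1/2, y = 1/2 ↦ 1/2  <
x = 1/2, y = 1 ↦ 1/2  <
x = 1, y = 0 ↦ 1  ≥
x = 1, y = 1/2 ↦ 1  ≥
x = 1, y = 1 ↦ 1  ≥
So 5 of the 9 assignments meet the threshold.

5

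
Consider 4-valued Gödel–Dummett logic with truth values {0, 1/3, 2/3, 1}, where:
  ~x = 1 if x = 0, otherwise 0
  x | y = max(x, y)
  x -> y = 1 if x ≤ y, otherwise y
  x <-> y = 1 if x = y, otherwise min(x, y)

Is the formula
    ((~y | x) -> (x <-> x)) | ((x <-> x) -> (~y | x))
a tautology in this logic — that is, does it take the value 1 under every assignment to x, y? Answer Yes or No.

x = 0, y = 0 ↦ 1
x = 0, y = 1/3 ↦ 1
x = 0, y = 2/3 ↦ 1
x = 0, y = 1 ↦ 1
x = 1/3, y = 0 ↦ 1
x = 1/3, y = 1/3 ↦ 1
x = 1/3, y = 2/3 ↦ 1
x = 1/3, y = 1 ↦ 1
x = 2/3, y = 0 ↦ 1
x = 2/3, y = 1/3 ↦ 1
x = 2/3, y = 2/3 ↦ 1
x = 2/3, y = 1 ↦ 1
x = 1, y = 0 ↦ 1
x = 1, y = 1/3 ↦ 1
x = 1, y = 2/3 ↦ 1
x = 1, y = 1 ↦ 1
Every assignment gives a value ≥ 1.

Yes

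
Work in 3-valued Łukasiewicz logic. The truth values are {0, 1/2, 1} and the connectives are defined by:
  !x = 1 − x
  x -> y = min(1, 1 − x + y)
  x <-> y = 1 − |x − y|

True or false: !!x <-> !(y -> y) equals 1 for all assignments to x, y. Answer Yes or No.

Counterexample: take x = 1/2, y = 0.
!x = !1/2 = 1/2
!!x = !1/2 = 1/2
y -> y = 0 -> 0 = 1
!(y -> y) = !1 = 0
!!x <-> !(y -> y) = 1/2 <-> 0 = 1/2
This gives 1/2 ≠ 1.

No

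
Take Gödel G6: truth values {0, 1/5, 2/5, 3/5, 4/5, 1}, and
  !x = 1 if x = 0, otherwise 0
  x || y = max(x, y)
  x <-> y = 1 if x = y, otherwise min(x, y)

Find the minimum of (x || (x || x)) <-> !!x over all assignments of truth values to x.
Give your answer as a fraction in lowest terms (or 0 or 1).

Take x = 1/5:
x || x = 1/5 || 1/5 = 1/5
x || (x || x) = 1/5 || 1/5 = 1/5
!x = !1/5 = 0
!!x = !0 = 1
(x || (x || x)) <-> !!x = 1/5 <-> 1 = 1/5
No assignment yields a value below 1/5, so this is the minimum.

1/5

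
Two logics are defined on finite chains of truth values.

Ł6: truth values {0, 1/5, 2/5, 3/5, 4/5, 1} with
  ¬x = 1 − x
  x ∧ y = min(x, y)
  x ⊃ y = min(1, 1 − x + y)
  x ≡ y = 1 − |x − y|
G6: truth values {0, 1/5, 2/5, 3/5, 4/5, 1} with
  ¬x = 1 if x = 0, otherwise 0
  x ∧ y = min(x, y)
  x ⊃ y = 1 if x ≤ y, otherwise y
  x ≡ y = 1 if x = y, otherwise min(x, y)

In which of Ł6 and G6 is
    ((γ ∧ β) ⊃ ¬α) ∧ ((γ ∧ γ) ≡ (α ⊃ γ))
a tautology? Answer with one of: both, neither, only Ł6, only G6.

neither

In Ł6: at α = 0, β = 0, γ = 0 the value is 0 — not a tautology.
In G6: at α = 0, β = 0, γ = 0 the value is 0 — not a tautology.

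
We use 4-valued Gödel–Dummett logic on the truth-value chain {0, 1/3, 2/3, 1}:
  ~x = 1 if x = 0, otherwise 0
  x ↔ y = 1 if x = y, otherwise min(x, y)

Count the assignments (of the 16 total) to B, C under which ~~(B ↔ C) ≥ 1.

B = 0, C = 0 ↦ 1  ≥
B = 0, C = 1/3 ↦ 0  <
B = 0, C = 2/3 ↦ 0  <
B = 0, C = 1 ↦ 0  <
B = 1/3, C = 0 ↦ 0  <
B = 1/3, C = 1/3 ↦ 1  ≥
B = 1/3, C = 2/3 ↦ 1  ≥
B = 1/3, C = 1 ↦ 1  ≥
B = 2/3, C = 0 ↦ 0  <
B = 2/3, C = 1/3 ↦ 1  ≥
B = 2/3, C = 2/3 ↦ 1  ≥
B = 2/3, C = 1 ↦ 1  ≥
B = 1, C = 0 ↦ 0  <
B = 1, C = 1/3 ↦ 1  ≥
B = 1, C = 2/3 ↦ 1  ≥
B = 1, C = 1 ↦ 1  ≥
So 10 of the 16 assignments meet the threshold.

10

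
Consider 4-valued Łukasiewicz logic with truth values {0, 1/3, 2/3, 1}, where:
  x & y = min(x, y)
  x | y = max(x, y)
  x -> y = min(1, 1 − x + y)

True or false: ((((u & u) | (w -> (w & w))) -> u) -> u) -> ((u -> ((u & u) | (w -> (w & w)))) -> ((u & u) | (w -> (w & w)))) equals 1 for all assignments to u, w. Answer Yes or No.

Yes

u = 0, w = 0 ↦ 1
u = 0, w = 1/3 ↦ 1
u = 0, w = 2/3 ↦ 1
u = 0, w = 1 ↦ 1
u = 1/3, w = 0 ↦ 1
u = 1/3, w = 1/3 ↦ 1
u = 1/3, w = 2/3 ↦ 1
u = 1/3, w = 1 ↦ 1
u = 2/3, w = 0 ↦ 1
u = 2/3, w = 1/3 ↦ 1
u = 2/3, w = 2/3 ↦ 1
u = 2/3, w = 1 ↦ 1
u = 1, w = 0 ↦ 1
u = 1, w = 1/3 ↦ 1
u = 1, w = 2/3 ↦ 1
u = 1, w = 1 ↦ 1
Every assignment gives a value ≥ 1.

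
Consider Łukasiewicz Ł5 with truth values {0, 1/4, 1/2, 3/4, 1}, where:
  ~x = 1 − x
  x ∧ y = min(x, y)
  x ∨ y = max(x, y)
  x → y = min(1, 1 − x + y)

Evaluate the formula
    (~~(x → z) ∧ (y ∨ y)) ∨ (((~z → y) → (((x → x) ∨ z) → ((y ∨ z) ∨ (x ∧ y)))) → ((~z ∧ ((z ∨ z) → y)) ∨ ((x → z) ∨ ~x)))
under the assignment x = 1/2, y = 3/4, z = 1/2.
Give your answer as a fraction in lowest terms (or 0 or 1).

1

x → z = 1/2 → 1/2 = 1
~(x → z) = ~1 = 0
~~(x → z) = ~0 = 1
y ∨ y = 3/4 ∨ 3/4 = 3/4
~~(x → z) ∧ (y ∨ y) = 1 ∧ 3/4 = 3/4
~z = ~1/2 = 1/2
~z → y = 1/2 → 3/4 = 1
x → x = 1/2 → 1/2 = 1
(x → x) ∨ z = 1 ∨ 1/2 = 1
y ∨ z = 3/4 ∨ 1/2 = 3/4
x ∧ y = 1/2 ∧ 3/4 = 1/2
(y ∨ z) ∨ (x ∧ y) = 3/4 ∨ 1/2 = 3/4
((x → x) ∨ z) → ((y ∨ z) ∨ (x ∧ y)) = 1 → 3/4 = 3/4
(~z → y) → (((x → x) ∨ z) → ((y ∨ z) ∨ (x ∧ y))) = 1 → 3/4 = 3/4
~z = ~1/2 = 1/2
z ∨ z = 1/2 ∨ 1/2 = 1/2
(z ∨ z) → y = 1/2 → 3/4 = 1
~z ∧ ((z ∨ z) → y) = 1/2 ∧ 1 = 1/2
x → z = 1/2 → 1/2 = 1
~x = ~1/2 = 1/2
(x → z) ∨ ~x = 1 ∨ 1/2 = 1
(~z ∧ ((z ∨ z) → y)) ∨ ((x → z) ∨ ~x) = 1/2 ∨ 1 = 1
((~z → y) → (((x → x) ∨ z) → ((y ∨ z) ∨ (x ∧ y)))) → ((~z ∧ ((z ∨ z) → y)) ∨ ((x → z) ∨ ~x)) = 3/4 → 1 = 1
(~~(x → z) ∧ (y ∨ y)) ∨ (((~z → y) → (((x → x) ∨ z) → ((y ∨ z) ∨ (x ∧ y)))) → ((~z ∧ ((z ∨ z) → y)) ∨ ((x → z) ∨ ~x))) = 3/4 ∨ 1 = 1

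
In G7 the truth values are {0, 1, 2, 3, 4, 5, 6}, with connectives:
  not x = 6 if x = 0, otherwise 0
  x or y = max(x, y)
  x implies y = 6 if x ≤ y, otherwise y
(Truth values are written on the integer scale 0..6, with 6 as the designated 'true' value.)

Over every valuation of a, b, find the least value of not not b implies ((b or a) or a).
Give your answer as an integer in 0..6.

1

Take a = 0, b = 1:
not b = not 1 = 0
not not b = not 0 = 6
b or a = 1 or 0 = 1
(b or a) or a = 1 or 0 = 1
not not b implies ((b or a) or a) = 6 implies 1 = 1
No assignment yields a value below 1, so this is the minimum.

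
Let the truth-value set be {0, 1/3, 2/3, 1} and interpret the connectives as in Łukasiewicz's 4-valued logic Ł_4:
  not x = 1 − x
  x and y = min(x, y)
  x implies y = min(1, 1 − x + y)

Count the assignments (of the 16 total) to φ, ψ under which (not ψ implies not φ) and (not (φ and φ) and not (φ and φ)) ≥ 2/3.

φ = 0, ψ = 0 ↦ 1  ≥
φ = 0, ψ = 1/3 ↦ 1  ≥
φ = 0, ψ = 2/3 ↦ 1  ≥
φ = 0, ψ = 1 ↦ 1  ≥
φ = 1/3, ψ = 0 ↦ 2/3  ≥
φ = 1/3, ψ = 1/3 ↦ 2/3  ≥
φ = 1/3, ψ = 2/3 ↦ 2/3  ≥
φ = 1/3, ψ = 1 ↦ 2/3  ≥
φ = 2/3, ψ = 0 ↦ 1/3  <
φ = 2/3, ψ = 1/3 ↦ 1/3  <
φ = 2/3, ψ = 2/3 ↦ 1/3  <
φ = 2/3, ψ = 1 ↦ 1/3  <
φ = 1, ψ = 0 ↦ 0  <
φ = 1, ψ = 1/3 ↦ 0  <
φ = 1, ψ = 2/3 ↦ 0  <
φ = 1, ψ = 1 ↦ 0  <
So 8 of the 16 assignments meet the threshold.

8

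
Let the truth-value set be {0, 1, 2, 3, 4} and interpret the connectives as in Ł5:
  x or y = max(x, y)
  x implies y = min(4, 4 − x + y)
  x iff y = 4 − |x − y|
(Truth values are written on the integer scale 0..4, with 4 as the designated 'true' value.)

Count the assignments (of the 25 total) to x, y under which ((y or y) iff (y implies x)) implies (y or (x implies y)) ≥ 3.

25

value 4: 25 assignments (counts)
So 25 of the 25 assignments meet the threshold.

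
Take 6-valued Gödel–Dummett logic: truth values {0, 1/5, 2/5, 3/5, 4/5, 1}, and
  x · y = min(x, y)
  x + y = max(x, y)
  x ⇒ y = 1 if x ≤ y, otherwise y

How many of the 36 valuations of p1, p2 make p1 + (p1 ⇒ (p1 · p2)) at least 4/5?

value 1: 26 assignments (counts)
value 4/5: 4 assignments (counts)
value 3/5: 3 assignments
value 2/5: 2 assignments
value 1/5: 1 assignment
So 30 of the 36 assignments meet the threshold.

30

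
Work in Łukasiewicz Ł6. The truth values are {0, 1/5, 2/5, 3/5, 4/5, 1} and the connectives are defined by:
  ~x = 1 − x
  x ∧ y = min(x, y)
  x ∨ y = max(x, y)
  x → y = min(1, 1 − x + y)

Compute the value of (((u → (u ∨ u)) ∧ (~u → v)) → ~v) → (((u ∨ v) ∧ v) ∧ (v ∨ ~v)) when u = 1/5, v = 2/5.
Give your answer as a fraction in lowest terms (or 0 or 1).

u ∨ u = 1/5 ∨ 1/5 = 1/5
u → (u ∨ u) = 1/5 → 1/5 = 1
~u = ~1/5 = 4/5
~u → v = 4/5 → 2/5 = 3/5
(u → (u ∨ u)) ∧ (~u → v) = 1 ∧ 3/5 = 3/5
~v = ~2/5 = 3/5
((u → (u ∨ u)) ∧ (~u → v)) → ~v = 3/5 → 3/5 = 1
u ∨ v = 1/5 ∨ 2/5 = 2/5
(u ∨ v) ∧ v = 2/5 ∧ 2/5 = 2/5
~v = ~2/5 = 3/5
v ∨ ~v = 2/5 ∨ 3/5 = 3/5
((u ∨ v) ∧ v) ∧ (v ∨ ~v) = 2/5 ∧ 3/5 = 2/5
(((u → (u ∨ u)) ∧ (~u → v)) → ~v) → (((u ∨ v) ∧ v) ∧ (v ∨ ~v)) = 1 → 2/5 = 2/5

2/5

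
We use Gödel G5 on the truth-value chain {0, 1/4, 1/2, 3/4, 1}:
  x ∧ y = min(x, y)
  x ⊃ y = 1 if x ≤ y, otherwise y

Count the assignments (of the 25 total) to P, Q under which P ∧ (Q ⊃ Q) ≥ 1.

value 1: 5 assignments (counts)
value 3/4: 5 assignments
value 1/2: 5 assignments
value 1/4: 5 assignments
value 0: 5 assignments
So 5 of the 25 assignments meet the threshold.

5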